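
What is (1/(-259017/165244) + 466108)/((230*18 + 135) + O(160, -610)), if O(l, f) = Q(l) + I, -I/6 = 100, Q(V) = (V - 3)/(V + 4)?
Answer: 19799675817088/156150211569 ≈ 126.80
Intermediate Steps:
Q(V) = (-3 + V)/(4 + V)
I = -600 (I = -6*100 = -600)
O(l, f) = -600 + (-3 + l)/(4 + l) (O(l, f) = (-3 + l)/(4 + l) - 600 = -600 + (-3 + l)/(4 + l))
(1/(-259017/165244) + 466108)/((230*18 + 135) + O(160, -610)) = (1/(-259017/165244) + 466108)/((230*18 + 135) + (-2403 - 599*160)/(4 + 160)) = (1/(-259017*1/165244) + 466108)/((4140 + 135) + (-2403 - 95840)/164) = (1/(-259017/165244) + 466108)/(4275 + (1/164)*(-98243)) = (-165244/259017 + 466108)/(4275 - 98243/164) = 120729730592/(259017*(602857/164)) = (120729730592/259017)*(164/602857) = 19799675817088/156150211569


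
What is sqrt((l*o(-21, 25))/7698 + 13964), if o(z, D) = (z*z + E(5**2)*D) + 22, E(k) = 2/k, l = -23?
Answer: sqrt(91934799394)/2566 ≈ 118.16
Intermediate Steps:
o(z, D) = 22 + z**2 + 2*D/25 (o(z, D) = (z*z + (2/(5**2))*D) + 22 = (z**2 + (2/25)*D) + 22 = (z**2 + (2*(1/25))*D) + 22 = (z**2 + 2*D/25) + 22 = 22 + z**2 + 2*D/25)
sqrt((l*o(-21, 25))/7698 + 13964) = sqrt(-23*(22 + (-21)**2 + (2/25)*25)/7698 + 13964) = sqrt(-23*(22 + 441 + 2)*(1/7698) + 13964) = sqrt(-23*465*(1/7698) + 13964) = sqrt(-10695*1/7698 + 13964) = sqrt(-3565/2566 + 13964) = sqrt(35828059/2566) = sqrt(91934799394)/2566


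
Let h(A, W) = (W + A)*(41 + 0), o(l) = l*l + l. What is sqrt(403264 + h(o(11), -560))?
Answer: 2*sqrt(96429) ≈ 621.06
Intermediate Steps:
o(l) = l + l**2 (o(l) = l**2 + l = l + l**2)
h(A, W) = 41*A + 41*W (h(A, W) = (A + W)*41 = 41*A + 41*W)
sqrt(403264 + h(o(11), -560)) = sqrt(403264 + (41*(11*(1 + 11)) + 41*(-560))) = sqrt(403264 + (41*(11*12) - 22960)) = sqrt(403264 + (41*132 - 22960)) = sqrt(403264 + (5412 - 22960)) = sqrt(403264 - 17548) = sqrt(385716) = 2*sqrt(96429)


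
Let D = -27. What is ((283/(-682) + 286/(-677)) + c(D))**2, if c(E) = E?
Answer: 165197578232241/213179817796 ≈ 774.92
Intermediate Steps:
((283/(-682) + 286/(-677)) + c(D))**2 = ((283/(-682) + 286/(-677)) - 27)**2 = ((283*(-1/682) + 286*(-1/677)) - 27)**2 = ((-283/682 - 286/677) - 27)**2 = (-386643/461714 - 27)**2 = (-12852921/461714)**2 = 165197578232241/213179817796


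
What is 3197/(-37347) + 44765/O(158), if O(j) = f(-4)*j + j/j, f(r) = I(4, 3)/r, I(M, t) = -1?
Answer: 1114472651/1008369 ≈ 1105.2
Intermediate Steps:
f(r) = -1/r
O(j) = 1 + j/4 (O(j) = (-1/(-4))*j + j/j = (-1*(-¼))*j + 1 = j/4 + 1 = 1 + j/4)
3197/(-37347) + 44765/O(158) = 3197/(-37347) + 44765/(1 + (¼)*158) = 3197*(-1/37347) + 44765/(1 + 79/2) = -3197/37347 + 44765/(81/2) = -3197/37347 + 44765*(2/81) = -3197/37347 + 89530/81 = 1114472651/1008369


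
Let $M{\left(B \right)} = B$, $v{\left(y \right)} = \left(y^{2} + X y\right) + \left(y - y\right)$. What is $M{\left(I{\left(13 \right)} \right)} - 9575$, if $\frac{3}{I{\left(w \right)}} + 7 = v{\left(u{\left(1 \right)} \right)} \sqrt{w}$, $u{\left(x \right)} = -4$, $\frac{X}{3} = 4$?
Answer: $- \frac{42331068}{4421} - \frac{32 \sqrt{13}}{4421} \approx -9575.0$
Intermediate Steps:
$X = 12$ ($X = 3 \cdot 4 = 12$)
$v{\left(y \right)} = y^{2} + 12 y$ ($v{\left(y \right)} = \left(y^{2} + 12 y\right) + \left(y - y\right) = \left(y^{2} + 12 y\right) + 0 = y^{2} + 12 y$)
$I{\left(w \right)} = \frac{3}{-7 - 32 \sqrt{w}}$ ($I{\left(w \right)} = \frac{3}{-7 + - 4 \left(12 - 4\right) \sqrt{w}} = \frac{3}{-7 + \left(-4\right) 8 \sqrt{w}} = \frac{3}{-7 - 32 \sqrt{w}}$)
$M{\left(I{\left(13 \right)} \right)} - 9575 = \frac{3}{-7 - 32 \sqrt{13}} - 9575 = -9575 + \frac{3}{-7 - 32 \sqrt{13}}$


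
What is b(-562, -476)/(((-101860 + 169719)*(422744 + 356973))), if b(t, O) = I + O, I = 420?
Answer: -56/52910815903 ≈ -1.0584e-9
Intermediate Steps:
b(t, O) = 420 + O
b(-562, -476)/(((-101860 + 169719)*(422744 + 356973))) = (420 - 476)/(((-101860 + 169719)*(422744 + 356973))) = -56/(67859*779717) = -56/52910815903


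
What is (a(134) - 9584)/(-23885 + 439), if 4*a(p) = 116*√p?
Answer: 4792/11723 - 29*√134/23446 ≈ 0.39445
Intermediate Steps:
a(p) = 29*√p (a(p) = (116*√p)/4 = 29*√p)
(a(134) - 9584)/(-23885 + 439) = (29*√134 - 9584)/(-23885 + 439) = (-9584 + 29*√134)/(-23446) = (-9584 + 29*√134)*(-1/23446) = 4792/11723 - 29*√134/23446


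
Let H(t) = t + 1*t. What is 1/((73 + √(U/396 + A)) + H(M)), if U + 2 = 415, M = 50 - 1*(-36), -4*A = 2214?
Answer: 97020/23988673 - 102*I*√8327/23988673 ≈ 0.0040444 - 0.00038801*I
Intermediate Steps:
A = -1107/2 (A = -¼*2214 = -1107/2 ≈ -553.50)
M = 86 (M = 50 + 36 = 86)
U = 413 (U = -2 + 415 = 413)
H(t) = 2*t (H(t) = t + t = 2*t)
1/((73 + √(U/396 + A)) + H(M)) = 1/((73 + √(413/396 - 1107/2)) + 2*86) = 1/((73 + √(413*(1/396) - 1107/2)) + 172) = 1/((73 + √(413/396 - 1107/2)) + 172) = 1/((73 + √(-218773/396)) + 172) = 1/((73 + 17*I*√8327/66) + 172) = 1/(245 + 17*I*√8327/66)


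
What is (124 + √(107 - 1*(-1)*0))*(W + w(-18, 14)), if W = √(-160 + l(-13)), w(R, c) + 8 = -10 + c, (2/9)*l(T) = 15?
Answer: (-8 + I*√370)*(124 + √107)/2 ≈ -537.38 + 1292.1*I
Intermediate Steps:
l(T) = 135/2 (l(T) = (9/2)*15 = 135/2)
w(R, c) = -18 + c (w(R, c) = -8 + (-10 + c) = -18 + c)
W = I*√370/2 (W = √(-160 + 135/2) = √(-185/2) = I*√370/2 ≈ 9.6177*I)
(124 + √(107 - 1*(-1)*0))*(W + w(-18, 14)) = (124 + √(107 - 1*(-1)*0))*(I*√370/2 + (-18 + 14)) = (124 + √(107 + 1*0))*(I*√370/2 - 4) = (124 + √(107 + 0))*(-4 + I*√370/2) = (124 + √107)*(-4 + I*√370/2) = (-4 + I*√370/2)*(124 + √107)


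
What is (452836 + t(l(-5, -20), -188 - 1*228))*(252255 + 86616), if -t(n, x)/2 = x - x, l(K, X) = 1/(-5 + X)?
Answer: 153452988156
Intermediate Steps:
t(n, x) = 0 (t(n, x) = -2*(x - x) = -2*0 = 0)
(452836 + t(l(-5, -20), -188 - 1*228))*(252255 + 86616) = (452836 + 0)*(252255 + 86616) = 452836*338871 = 153452988156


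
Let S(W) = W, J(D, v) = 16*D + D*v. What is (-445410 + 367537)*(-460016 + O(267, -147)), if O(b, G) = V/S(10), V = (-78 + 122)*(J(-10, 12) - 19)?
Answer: 179626378434/5 ≈ 3.5925e+10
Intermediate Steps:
V = -13156 (V = (-78 + 122)*(-10*(16 + 12) - 19) = 44*(-10*28 - 19) = 44*(-280 - 19) = 44*(-299) = -13156)
O(b, G) = -6578/5 (O(b, G) = -13156/10 = -13156*⅒ = -6578/5)
(-445410 + 367537)*(-460016 + O(267, -147)) = (-445410 + 367537)*(-460016 - 6578/5) = -77873*(-2306658/5) = 179626378434/5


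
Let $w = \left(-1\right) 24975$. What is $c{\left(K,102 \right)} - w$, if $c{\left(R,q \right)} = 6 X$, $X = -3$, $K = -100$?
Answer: $24957$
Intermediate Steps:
$w = -24975$
$c{\left(R,q \right)} = -18$ ($c{\left(R,q \right)} = 6 \left(-3\right) = -18$)
$c{\left(K,102 \right)} - w = -18 - -24975 = -18 + 24975 = 24957$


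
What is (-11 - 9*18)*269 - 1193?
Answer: -47730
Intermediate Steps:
(-11 - 9*18)*269 - 1193 = (-11 - 162)*269 - 1193 = -173*269 - 1193 = -46537 - 1193 = -47730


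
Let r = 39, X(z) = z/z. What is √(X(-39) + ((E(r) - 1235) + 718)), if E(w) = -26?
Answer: I*√542 ≈ 23.281*I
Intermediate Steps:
X(z) = 1
√(X(-39) + ((E(r) - 1235) + 718)) = √(1 + ((-26 - 1235) + 718)) = √(1 + (-1261 + 718)) = √(1 - 543) = √(-542) = I*√542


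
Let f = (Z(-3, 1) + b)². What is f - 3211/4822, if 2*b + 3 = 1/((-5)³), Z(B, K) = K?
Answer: -31033357/75343750 ≈ -0.41189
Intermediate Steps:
b = -188/125 (b = -3/2 + 1/(2*((-5)³)) = -3/2 + (½)/(-125) = -3/2 + (½)*(-1/125) = -3/2 - 1/250 = -188/125 ≈ -1.5040)
f = 3969/15625 (f = (1 - 188/125)² = (-63/125)² = 3969/15625 ≈ 0.25402)
f - 3211/4822 = 3969/15625 - 3211/4822 = -31033357/75343750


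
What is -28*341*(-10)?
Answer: 95480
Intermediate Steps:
-28*341*(-10) = -9548*(-10) = 95480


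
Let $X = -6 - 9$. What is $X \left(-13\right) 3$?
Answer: $585$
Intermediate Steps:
$X = -15$
$X \left(-13\right) 3 = \left(-15\right) \left(-13\right) 3 = 195 \cdot 3 = 585$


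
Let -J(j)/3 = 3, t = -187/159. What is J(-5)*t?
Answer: 561/53 ≈ 10.585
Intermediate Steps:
t = -187/159 (t = -187*1/159 = -187/159 ≈ -1.1761)
J(j) = -9 (J(j) = -3*3 = -9)
J(-5)*t = -9*(-187/159) = 561/53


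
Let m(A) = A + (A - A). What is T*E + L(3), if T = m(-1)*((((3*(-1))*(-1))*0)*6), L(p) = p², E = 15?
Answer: 9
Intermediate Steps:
m(A) = A (m(A) = A + 0 = A)
T = 0 (T = -((3*(-1))*(-1))*0*6 = --3*(-1)*0*6 = -3*0*6 = -0*6 = -1*0 = 0)
T*E + L(3) = 0*15 + 3² = 0 + 9 = 9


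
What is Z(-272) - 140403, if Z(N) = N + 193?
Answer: -140482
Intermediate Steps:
Z(N) = 193 + N
Z(-272) - 140403 = (193 - 272) - 140403 = -79 - 140403 = -140482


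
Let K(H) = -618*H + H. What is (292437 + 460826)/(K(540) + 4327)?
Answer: -107609/46979 ≈ -2.2906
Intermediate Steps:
K(H) = -617*H
(292437 + 460826)/(K(540) + 4327) = (292437 + 460826)/(-617*540 + 4327) = 753263/(-333180 + 4327) = 753263/(-328853) = 753263*(-1/328853) = -107609/46979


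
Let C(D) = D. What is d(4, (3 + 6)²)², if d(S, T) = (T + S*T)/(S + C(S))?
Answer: 164025/64 ≈ 2562.9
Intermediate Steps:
d(S, T) = (T + S*T)/(2*S) (d(S, T) = (T + S*T)/(S + S) = (T + S*T)/((2*S)) = (T + S*T)*(1/(2*S)) = (T + S*T)/(2*S))
d(4, (3 + 6)²)² = ((½)*(3 + 6)²*(1 + 4)/4)² = ((½)*9²*(¼)*5)² = ((½)*81*(¼)*5)² = (405/8)² = 164025/64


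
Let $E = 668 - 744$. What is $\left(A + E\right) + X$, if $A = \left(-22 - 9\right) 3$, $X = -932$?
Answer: $-1101$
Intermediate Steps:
$E = -76$
$A = -93$ ($A = \left(-31\right) 3 = -93$)
$\left(A + E\right) + X = \left(-93 - 76\right) - 932 = -169 - 932 = -1101$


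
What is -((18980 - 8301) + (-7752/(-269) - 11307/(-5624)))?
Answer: -16202428055/1512856 ≈ -10710.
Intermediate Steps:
-((18980 - 8301) + (-7752/(-269) - 11307/(-5624))) = -(10679 + (-7752*(-1/269) - 11307*(-1/5624))) = -(10679 + (7752/269 + 11307/5624)) = -(10679 + 46638831/1512856) = -1*16202428055/1512856 = -16202428055/1512856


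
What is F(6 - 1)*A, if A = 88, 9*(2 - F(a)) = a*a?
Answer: -616/9 ≈ -68.444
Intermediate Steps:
F(a) = 2 - a²/9 (F(a) = 2 - a*a/9 = 2 - a²/9)
F(6 - 1)*A = (2 - (6 - 1)²/9)*88 = (2 - ⅑*5²)*88 = (2 - ⅑*25)*88 = (2 - 25/9)*88 = -7/9*88 = -616/9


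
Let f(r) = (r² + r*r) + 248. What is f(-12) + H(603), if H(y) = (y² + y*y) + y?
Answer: 728357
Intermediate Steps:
H(y) = y + 2*y² (H(y) = (y² + y²) + y = 2*y² + y = y + 2*y²)
f(r) = 248 + 2*r² (f(r) = (r² + r²) + 248 = 2*r² + 248 = 248 + 2*r²)
f(-12) + H(603) = (248 + 2*(-12)²) + 603*(1 + 2*603) = (248 + 2*144) + 603*(1 + 1206) = (248 + 288) + 603*1207 = 536 + 727821 = 728357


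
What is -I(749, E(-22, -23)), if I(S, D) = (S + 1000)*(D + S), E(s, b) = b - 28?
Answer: -1220802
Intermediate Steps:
E(s, b) = -28 + b
I(S, D) = (1000 + S)*(D + S)
-I(749, E(-22, -23)) = -(749**2 + 1000*(-28 - 23) + 1000*749 + (-28 - 23)*749) = -(561001 + 1000*(-51) + 749000 - 51*749) = -(561001 - 51000 + 749000 - 38199) = -1*1220802 = -1220802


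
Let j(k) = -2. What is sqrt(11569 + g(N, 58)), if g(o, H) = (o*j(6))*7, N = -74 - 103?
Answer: sqrt(14047) ≈ 118.52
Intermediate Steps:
N = -177
g(o, H) = -14*o (g(o, H) = (o*(-2))*7 = -2*o*7 = -14*o)
sqrt(11569 + g(N, 58)) = sqrt(11569 - 14*(-177)) = sqrt(11569 + 2478) = sqrt(14047)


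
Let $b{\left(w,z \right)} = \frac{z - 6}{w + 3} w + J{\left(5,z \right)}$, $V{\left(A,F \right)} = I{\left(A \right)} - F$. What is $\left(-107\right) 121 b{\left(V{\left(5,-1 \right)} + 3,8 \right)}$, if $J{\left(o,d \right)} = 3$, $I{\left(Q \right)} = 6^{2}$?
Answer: $- \frac{2705923}{43} \approx -62928.0$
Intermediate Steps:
$I{\left(Q \right)} = 36$
$V{\left(A,F \right)} = 36 - F$
$b{\left(w,z \right)} = 3 + \frac{w \left(-6 + z\right)}{3 + w}$ ($b{\left(w,z \right)} = \frac{z - 6}{w + 3} w + 3 = \frac{-6 + z}{3 + w} w + 3 = \frac{w \left(-6 + z\right)}{3 + w} + 3 = 3 + \frac{w \left(-6 + z\right)}{3 + w}$)
$\left(-107\right) 121 b{\left(V{\left(5,-1 \right)} + 3,8 \right)} = \left(-107\right) 121 \frac{9 - 3 \left(\left(36 - -1\right) + 3\right) + \left(\left(36 - -1\right) + 3\right) 8}{3 + \left(\left(36 - -1\right) + 3\right)} = - 12947 \frac{9 - 3 \left(\left(36 + 1\right) + 3\right) + \left(\left(36 + 1\right) + 3\right) 8}{3 + \left(\left(36 + 1\right) + 3\right)} = - 12947 \frac{9 - 3 \left(37 + 3\right) + \left(37 + 3\right) 8}{3 + \left(37 + 3\right)} = - 12947 \frac{9 - 120 + 40 \cdot 8}{3 + 40} = - 12947 \frac{9 - 120 + 320}{43} = - 12947 \cdot \frac{1}{43} \cdot 209 = \left(-12947\right) \frac{209}{43} = - \frac{2705923}{43}$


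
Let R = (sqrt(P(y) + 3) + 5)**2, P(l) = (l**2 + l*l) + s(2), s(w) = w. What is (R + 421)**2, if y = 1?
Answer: 205909 + 9060*sqrt(7) ≈ 2.2988e+5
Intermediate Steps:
P(l) = 2 + 2*l**2 (P(l) = (l**2 + l*l) + 2 = (l**2 + l**2) + 2 = 2*l**2 + 2 = 2 + 2*l**2)
R = (5 + sqrt(7))**2 (R = (sqrt((2 + 2*1**2) + 3) + 5)**2 = (sqrt((2 + 2*1) + 3) + 5)**2 = (sqrt((2 + 2) + 3) + 5)**2 = (sqrt(4 + 3) + 5)**2 = (sqrt(7) + 5)**2 = (5 + sqrt(7))**2 ≈ 58.458)
(R + 421)**2 = ((5 + sqrt(7))**2 + 421)**2 = (421 + (5 + sqrt(7))**2)**2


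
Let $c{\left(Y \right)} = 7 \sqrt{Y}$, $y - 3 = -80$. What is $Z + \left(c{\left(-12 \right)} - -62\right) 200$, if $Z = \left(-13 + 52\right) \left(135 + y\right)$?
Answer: $14662 + 2800 i \sqrt{3} \approx 14662.0 + 4849.7 i$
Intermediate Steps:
$y = -77$ ($y = 3 - 80 = -77$)
$Z = 2262$ ($Z = \left(-13 + 52\right) \left(135 - 77\right) = 39 \cdot 58 = 2262$)
$Z + \left(c{\left(-12 \right)} - -62\right) 200 = 2262 + \left(7 \sqrt{-12} - -62\right) 200 = 2262 + \left(7 \cdot 2 i \sqrt{3} + 62\right) 200 = 2262 + \left(14 i \sqrt{3} + 62\right) 200 = 2262 + \left(62 + 14 i \sqrt{3}\right) 200 = 2262 + \left(12400 + 2800 i \sqrt{3}\right) = 14662 + 2800 i \sqrt{3}$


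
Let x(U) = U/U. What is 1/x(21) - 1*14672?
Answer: -14671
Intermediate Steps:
x(U) = 1
1/x(21) - 1*14672 = 1/1 - 1*14672 = 1 - 14672 = -14671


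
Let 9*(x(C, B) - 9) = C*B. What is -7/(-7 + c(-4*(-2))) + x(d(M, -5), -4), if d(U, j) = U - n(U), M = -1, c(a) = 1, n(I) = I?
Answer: 61/6 ≈ 10.167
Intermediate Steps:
d(U, j) = 0 (d(U, j) = U - U = 0)
x(C, B) = 9 + B*C/9 (x(C, B) = 9 + (C*B)/9 = 9 + (B*C)/9 = 9 + B*C/9)
-7/(-7 + c(-4*(-2))) + x(d(M, -5), -4) = -7/(-7 + 1) + (9 + (⅑)*(-4)*0) = -7/(-6) + (9 + 0) = -⅙*(-7) + 9 = 7/6 + 9 = 61/6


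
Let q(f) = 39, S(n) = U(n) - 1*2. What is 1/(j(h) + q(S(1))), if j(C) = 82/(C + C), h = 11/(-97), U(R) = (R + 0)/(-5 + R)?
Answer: -11/3548 ≈ -0.0031003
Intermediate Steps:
U(R) = R/(-5 + R)
S(n) = -2 + n/(-5 + n) (S(n) = n/(-5 + n) - 1*2 = n/(-5 + n) - 2 = -2 + n/(-5 + n))
h = -11/97 (h = 11*(-1/97) = -11/97 ≈ -0.11340)
j(C) = 41/C (j(C) = 82/((2*C)) = 82*(1/(2*C)) = 41/C)
1/(j(h) + q(S(1))) = 1/(41/(-11/97) + 39) = 1/(41*(-97/11) + 39) = 1/(-3977/11 + 39) = 1/(-3548/11) = -11/3548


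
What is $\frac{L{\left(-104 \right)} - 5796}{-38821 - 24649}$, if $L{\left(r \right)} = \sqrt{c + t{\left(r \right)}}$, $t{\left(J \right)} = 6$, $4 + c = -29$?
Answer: $\frac{2898}{31735} - \frac{3 i \sqrt{3}}{63470} \approx 0.091319 - 8.1868 \cdot 10^{-5} i$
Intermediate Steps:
$c = -33$ ($c = -4 - 29 = -33$)
$L{\left(r \right)} = 3 i \sqrt{3}$ ($L{\left(r \right)} = \sqrt{-33 + 6} = \sqrt{-27} = 3 i \sqrt{3}$)
$\frac{L{\left(-104 \right)} - 5796}{-38821 - 24649} = \frac{3 i \sqrt{3} - 5796}{-38821 - 24649} = \frac{-5796 + 3 i \sqrt{3}}{-63470} = \left(-5796 + 3 i \sqrt{3}\right) \left(- \frac{1}{63470}\right) = \frac{2898}{31735} - \frac{3 i \sqrt{3}}{63470}$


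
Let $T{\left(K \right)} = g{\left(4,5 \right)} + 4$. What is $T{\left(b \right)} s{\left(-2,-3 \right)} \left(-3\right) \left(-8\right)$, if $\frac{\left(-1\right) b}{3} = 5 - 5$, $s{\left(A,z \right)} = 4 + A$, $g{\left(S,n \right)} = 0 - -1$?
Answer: $240$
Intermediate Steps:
$g{\left(S,n \right)} = 1$ ($g{\left(S,n \right)} = 0 + 1 = 1$)
$b = 0$ ($b = - 3 \left(5 - 5\right) = \left(-3\right) 0 = 0$)
$T{\left(K \right)} = 5$ ($T{\left(K \right)} = 1 + 4 = 5$)
$T{\left(b \right)} s{\left(-2,-3 \right)} \left(-3\right) \left(-8\right) = 5 \left(4 - 2\right) \left(-3\right) \left(-8\right) = 5 \cdot 2 \left(-3\right) \left(-8\right) = 5 \left(\left(-6\right) \left(-8\right)\right) = 5 \cdot 48 = 240$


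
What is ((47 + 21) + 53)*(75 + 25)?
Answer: 12100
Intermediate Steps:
((47 + 21) + 53)*(75 + 25) = (68 + 53)*100 = 121*100 = 12100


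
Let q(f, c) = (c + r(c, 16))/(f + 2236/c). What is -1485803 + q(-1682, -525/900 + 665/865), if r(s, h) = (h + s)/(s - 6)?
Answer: -148723530487715108893/100096399362936 ≈ -1.4858e+6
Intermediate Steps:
r(s, h) = (h + s)/(-6 + s)
q(f, c) = (c + (16 + c)/(-6 + c))/(f + 2236/c)
-1485803 + q(-1682, -525/900 + 665/865) = -1485803 + (-525/900 + 665/865)*(16 + (-525/900 + 665/865) + (-525/900 + 665/865)*(-6 + (-525/900 + 665/865)))/((-6 + (-525/900 + 665/865))*(2236 + (-525/900 + 665/865)*(-1682))) = -1485803 + (-525*1/900 + 665*(1/865))*(16 + (-525*1/900 + 665*(1/865)) + (-525*1/900 + 665*(1/865))*(-6 + (-525*1/900 + 665*(1/865))))/((-6 + (-525*1/900 + 665*(1/865)))*(2236 + (-525*1/900 + 665*(1/865))*(-1682))) = -1485803 + (-7/12 + 133/173)*(16 + (-7/12 + 133/173) + (-7/12 + 133/173)*(-6 + (-7/12 + 133/173)))/((-6 + (-7/12 + 133/173))*(2236 + (-7/12 + 133/173)*(-1682))) = -1485803 + 385*(16 + 385/2076 + 385*(-6 + 385/2076)/2076)/(2076*(-6 + 385/2076)*(2236 + (385/2076)*(-1682))) = -1485803 + 385*(16 + 385/2076 + (385/2076)*(-12071/2076))/(2076*(-12071/2076)*(2236 - 323785/1038)) = -1485803 + (385/2076)*(-2076/12071)*(16 + 385/2076 - 4647335/4309776)/(1997183/1038) = -1485803 + (385/2076)*(-2076/12071)*(1038/1997183)*(65108341/4309776) = -1485803 - 25066711285/100096399362936 = -148723530487715108893/100096399362936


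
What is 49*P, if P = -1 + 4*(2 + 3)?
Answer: 931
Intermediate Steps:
P = 19 (P = -1 + 4*5 = -1 + 20 = 19)
49*P = 49*19 = 931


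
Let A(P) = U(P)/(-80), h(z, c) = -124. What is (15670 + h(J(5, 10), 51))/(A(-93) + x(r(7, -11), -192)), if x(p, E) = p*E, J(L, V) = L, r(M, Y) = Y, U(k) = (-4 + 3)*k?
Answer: 414560/56289 ≈ 7.3649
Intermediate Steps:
U(k) = -k
A(P) = P/80 (A(P) = -P/(-80) = -P*(-1/80) = P/80)
x(p, E) = E*p
(15670 + h(J(5, 10), 51))/(A(-93) + x(r(7, -11), -192)) = (15670 - 124)/((1/80)*(-93) - 192*(-11)) = 15546/(-93/80 + 2112) = 15546/(168867/80) = 15546*(80/168867) = 414560/56289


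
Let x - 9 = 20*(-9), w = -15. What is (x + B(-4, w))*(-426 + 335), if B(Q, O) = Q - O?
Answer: 14560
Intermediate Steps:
x = -171 (x = 9 + 20*(-9) = 9 - 180 = -171)
(x + B(-4, w))*(-426 + 335) = (-171 + (-4 - 1*(-15)))*(-426 + 335) = (-171 + (-4 + 15))*(-91) = (-171 + 11)*(-91) = -160*(-91) = 14560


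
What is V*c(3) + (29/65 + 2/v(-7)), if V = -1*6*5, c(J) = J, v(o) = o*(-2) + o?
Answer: -40617/455 ≈ -89.268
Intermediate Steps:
v(o) = -o (v(o) = -2*o + o = -o)
V = -30 (V = -6*5 = -30)
V*c(3) + (29/65 + 2/v(-7)) = -30*3 + (29/65 + 2/((-1*(-7)))) = -90 + (29*(1/65) + 2/7) = -90 + (29/65 + 2*(⅐)) = -90 + (29/65 + 2/7) = -90 + 333/455 = -40617/455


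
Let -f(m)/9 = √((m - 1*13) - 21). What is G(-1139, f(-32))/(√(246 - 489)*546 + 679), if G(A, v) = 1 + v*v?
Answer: -518465/10414747 + 3752190*I*√3/10414747 ≈ -0.049782 + 0.62402*I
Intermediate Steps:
f(m) = -9*√(-34 + m) (f(m) = -9*√((m - 1*13) - 21) = -9*√((m - 13) - 21) = -9*√((-13 + m) - 21) = -9*√(-34 + m))
G(A, v) = 1 + v²
G(-1139, f(-32))/(√(246 - 489)*546 + 679) = (1 + (-9*√(-34 - 32))²)/(√(246 - 489)*546 + 679) = (1 + (-9*I*√66)²)/(√(-243)*546 + 679) = (1 + (-9*I*√66)²)/((9*I*√3)*546 + 679) = (1 + (-9*I*√66)²)/(4914*I*√3 + 679) = (1 - 5346)/(679 + 4914*I*√3) = -5345/(679 + 4914*I*√3)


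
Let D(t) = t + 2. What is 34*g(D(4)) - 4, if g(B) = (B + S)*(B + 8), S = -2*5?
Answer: -1908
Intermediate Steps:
S = -10
D(t) = 2 + t
g(B) = (-10 + B)*(8 + B) (g(B) = (B - 10)*(B + 8) = (-10 + B)*(8 + B))
34*g(D(4)) - 4 = 34*(-80 + (2 + 4)**2 - 2*(2 + 4)) - 4 = 34*(-80 + 6**2 - 2*6) - 4 = 34*(-80 + 36 - 12) - 4 = 34*(-56) - 4 = -1904 - 4 = -1908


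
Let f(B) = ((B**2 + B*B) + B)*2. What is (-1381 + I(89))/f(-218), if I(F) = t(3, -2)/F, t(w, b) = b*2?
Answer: -40971/5626580 ≈ -0.0072817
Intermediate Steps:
t(w, b) = 2*b
I(F) = -4/F (I(F) = (2*(-2))/F = -4/F)
f(B) = 2*B + 4*B**2 (f(B) = ((B**2 + B**2) + B)*2 = (2*B**2 + B)*2 = (B + 2*B**2)*2 = 2*B + 4*B**2)
(-1381 + I(89))/f(-218) = (-1381 - 4/89)/((2*(-218)*(1 + 2*(-218)))) = (-1381 - 4*1/89)/((2*(-218)*(1 - 436))) = (-1381 - 4/89)/((2*(-218)*(-435))) = -122913/89/189660 = -122913/89*1/189660 = -40971/5626580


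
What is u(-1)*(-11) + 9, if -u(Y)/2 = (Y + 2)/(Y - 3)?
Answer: 7/2 ≈ 3.5000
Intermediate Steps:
u(Y) = -2*(2 + Y)/(-3 + Y) (u(Y) = -2*(Y + 2)/(Y - 3) = -2*(2 + Y)/(-3 + Y))
u(-1)*(-11) + 9 = (2*(-2 - 1*(-1))/(-3 - 1))*(-11) + 9 = (2*(-2 + 1)/(-4))*(-11) + 9 = (2*(-1/4)*(-1))*(-11) + 9 = (1/2)*(-11) + 9 = -11/2 + 9 = 7/2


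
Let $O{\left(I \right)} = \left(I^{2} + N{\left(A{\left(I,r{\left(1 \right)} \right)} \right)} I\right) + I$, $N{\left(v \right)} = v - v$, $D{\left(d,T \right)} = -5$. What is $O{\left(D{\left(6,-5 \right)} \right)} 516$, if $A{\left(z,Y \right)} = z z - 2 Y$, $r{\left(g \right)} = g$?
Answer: $10320$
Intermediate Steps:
$A{\left(z,Y \right)} = z^{2} - 2 Y$
$N{\left(v \right)} = 0$
$O{\left(I \right)} = I + I^{2}$ ($O{\left(I \right)} = \left(I^{2} + 0 I\right) + I = \left(I^{2} + 0\right) + I = I^{2} + I = I + I^{2}$)
$O{\left(D{\left(6,-5 \right)} \right)} 516 = - 5 \left(1 - 5\right) 516 = \left(-5\right) \left(-4\right) 516 = 20 \cdot 516 = 10320$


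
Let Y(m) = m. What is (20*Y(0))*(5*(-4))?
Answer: 0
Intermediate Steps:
(20*Y(0))*(5*(-4)) = (20*0)*(5*(-4)) = 0*(-20) = 0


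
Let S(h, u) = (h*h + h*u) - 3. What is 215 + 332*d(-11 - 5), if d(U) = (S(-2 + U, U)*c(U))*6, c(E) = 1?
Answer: 1213343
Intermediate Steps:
S(h, u) = -3 + h² + h*u (S(h, u) = (h² + h*u) - 3 = -3 + h² + h*u)
d(U) = -18 + 6*(-2 + U)² + 6*U*(-2 + U) (d(U) = ((-3 + (-2 + U)² + (-2 + U)*U)*1)*6 = ((-3 + (-2 + U)² + U*(-2 + U))*1)*6 = (-3 + (-2 + U)² + U*(-2 + U))*6 = -18 + 6*(-2 + U)² + 6*U*(-2 + U))
215 + 332*d(-11 - 5) = 215 + 332*(6 - 36*(-11 - 5) + 12*(-11 - 5)²) = 215 + 332*(6 - 36*(-16) + 12*(-16)²) = 215 + 332*(6 + 576 + 12*256) = 215 + 332*(6 + 576 + 3072) = 215 + 332*3654 = 215 + 1213128 = 1213343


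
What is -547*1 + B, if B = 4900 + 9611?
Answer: 13964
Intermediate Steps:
B = 14511
-547*1 + B = -547*1 + 14511 = -547 + 14511 = 13964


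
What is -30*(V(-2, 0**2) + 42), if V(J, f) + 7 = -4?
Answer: -930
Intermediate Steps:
V(J, f) = -11 (V(J, f) = -7 - 4 = -11)
-30*(V(-2, 0**2) + 42) = -30*(-11 + 42) = -30*31 = -930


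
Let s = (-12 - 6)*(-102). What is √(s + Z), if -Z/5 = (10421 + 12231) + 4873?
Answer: I*√135789 ≈ 368.5*I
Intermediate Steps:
Z = -137625 (Z = -5*((10421 + 12231) + 4873) = -5*(22652 + 4873) = -5*27525 = -137625)
s = 1836 (s = -18*(-102) = 1836)
√(s + Z) = √(1836 - 137625) = √(-135789) = I*√135789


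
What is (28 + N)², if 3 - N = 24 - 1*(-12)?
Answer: 25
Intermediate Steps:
N = -33 (N = 3 - (24 - 1*(-12)) = 3 - (24 + 12) = 3 - 1*36 = 3 - 36 = -33)
(28 + N)² = (28 - 33)² = (-5)² = 25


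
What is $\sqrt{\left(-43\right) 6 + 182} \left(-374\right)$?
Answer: $- 748 i \sqrt{19} \approx - 3260.5 i$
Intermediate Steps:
$\sqrt{\left(-43\right) 6 + 182} \left(-374\right) = \sqrt{-258 + 182} \left(-374\right) = \sqrt{-76} \left(-374\right) = 2 i \sqrt{19} \left(-374\right) = - 748 i \sqrt{19}$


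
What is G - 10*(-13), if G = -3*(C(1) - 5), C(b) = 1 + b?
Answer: 139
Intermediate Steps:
G = 9 (G = -3*((1 + 1) - 5) = -3*(2 - 5) = -3*(-3) = 9)
G - 10*(-13) = 9 - 10*(-13) = 9 + 130 = 139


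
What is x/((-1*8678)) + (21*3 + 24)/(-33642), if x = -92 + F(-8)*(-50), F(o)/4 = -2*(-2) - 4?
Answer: 390013/48657546 ≈ 0.0080155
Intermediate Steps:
F(o) = 0 (F(o) = 4*(-2*(-2) - 4) = 4*(4 - 4) = 4*0 = 0)
x = -92 (x = -92 + 0*(-50) = -92 + 0 = -92)
x/((-1*8678)) + (21*3 + 24)/(-33642) = -92/((-1*8678)) + (21*3 + 24)/(-33642) = -92/(-8678) + (63 + 24)*(-1/33642) = -92*(-1/8678) + 87*(-1/33642) = 46/4339 - 29/11214 = 390013/48657546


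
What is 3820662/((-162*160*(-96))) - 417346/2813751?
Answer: 19983335647/14406405120 ≈ 1.3871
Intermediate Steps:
3820662/((-162*160*(-96))) - 417346/2813751 = 3820662/((-25920*(-96))) - 417346*1/2813751 = 3820662/2488320 - 417346/2813751 = 3820662*(1/2488320) - 417346/2813751 = 70753/46080 - 417346/2813751 = 19983335647/14406405120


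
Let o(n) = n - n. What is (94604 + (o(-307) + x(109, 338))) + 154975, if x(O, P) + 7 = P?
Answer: 249910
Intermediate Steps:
x(O, P) = -7 + P
o(n) = 0
(94604 + (o(-307) + x(109, 338))) + 154975 = (94604 + (0 + (-7 + 338))) + 154975 = (94604 + (0 + 331)) + 154975 = (94604 + 331) + 154975 = 94935 + 154975 = 249910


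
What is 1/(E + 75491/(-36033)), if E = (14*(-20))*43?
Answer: -36033/433912811 ≈ -8.3042e-5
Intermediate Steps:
E = -12040 (E = -280*43 = -12040)
1/(E + 75491/(-36033)) = 1/(-12040 + 75491/(-36033)) = 1/(-12040 + 75491*(-1/36033)) = 1/(-12040 - 75491/36033) = 1/(-433912811/36033) = -36033/433912811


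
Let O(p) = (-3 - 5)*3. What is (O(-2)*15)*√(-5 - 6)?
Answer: -360*I*√11 ≈ -1194.0*I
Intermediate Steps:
O(p) = -24 (O(p) = -8*3 = -24)
(O(-2)*15)*√(-5 - 6) = (-24*15)*√(-5 - 6) = -360*I*√11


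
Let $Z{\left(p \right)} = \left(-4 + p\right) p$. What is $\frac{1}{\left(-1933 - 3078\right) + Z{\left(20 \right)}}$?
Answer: $- \frac{1}{4691} \approx -0.00021317$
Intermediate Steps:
$Z{\left(p \right)} = p \left(-4 + p\right)$
$\frac{1}{\left(-1933 - 3078\right) + Z{\left(20 \right)}} = \frac{1}{\left(-1933 - 3078\right) + 20 \left(-4 + 20\right)} = \frac{1}{\left(-1933 - 3078\right) + 20 \cdot 16} = \frac{1}{-5011 + 320} = \frac{1}{-4691} = - \frac{1}{4691}$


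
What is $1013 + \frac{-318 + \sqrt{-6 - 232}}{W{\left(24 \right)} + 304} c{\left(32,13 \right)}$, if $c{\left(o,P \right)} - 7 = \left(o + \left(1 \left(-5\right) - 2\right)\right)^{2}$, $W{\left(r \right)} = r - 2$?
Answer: $\frac{64631}{163} + \frac{316 i \sqrt{238}}{163} \approx 396.51 + 29.908 i$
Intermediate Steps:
$W{\left(r \right)} = -2 + r$ ($W{\left(r \right)} = r - 2 = -2 + r$)
$c{\left(o,P \right)} = 7 + \left(-7 + o\right)^{2}$ ($c{\left(o,P \right)} = 7 + \left(o + \left(1 \left(-5\right) - 2\right)\right)^{2} = 7 + \left(o - 7\right)^{2} = 7 + \left(-7 + o\right)^{2}$)
$1013 + \frac{-318 + \sqrt{-6 - 232}}{W{\left(24 \right)} + 304} c{\left(32,13 \right)} = 1013 + \frac{-318 + \sqrt{-6 - 232}}{\left(-2 + 24\right) + 304} \left(7 + \left(-7 + 32\right)^{2}\right) = 1013 + \frac{-318 + \sqrt{-238}}{22 + 304} \left(7 + 25^{2}\right) = 1013 + \frac{-318 + i \sqrt{238}}{326} \left(7 + 625\right) = 1013 + \left(-318 + i \sqrt{238}\right) \frac{1}{326} \cdot 632 = 1013 + \left(- \frac{159}{163} + \frac{i \sqrt{238}}{326}\right) 632 = 1013 - \left(\frac{100488}{163} - \frac{316 i \sqrt{238}}{163}\right) = \frac{64631}{163} + \frac{316 i \sqrt{238}}{163}$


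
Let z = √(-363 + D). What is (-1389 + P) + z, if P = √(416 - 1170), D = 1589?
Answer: -1389 + √1226 + I*√754 ≈ -1354.0 + 27.459*I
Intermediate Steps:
P = I*√754 (P = √(-754) = I*√754 ≈ 27.459*I)
z = √1226 (z = √(-363 + 1589) = √1226 ≈ 35.014)
(-1389 + P) + z = (-1389 + I*√754) + √1226 = -1389 + √1226 + I*√754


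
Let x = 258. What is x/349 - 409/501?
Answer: -13483/174849 ≈ -0.077112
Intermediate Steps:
x/349 - 409/501 = 258/349 - 409/501 = -13483/174849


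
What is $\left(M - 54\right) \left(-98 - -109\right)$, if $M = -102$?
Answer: $-1716$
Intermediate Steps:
$\left(M - 54\right) \left(-98 - -109\right) = \left(-102 - 54\right) \left(-98 - -109\right) = \left(-102 - 54\right) \left(-98 + 109\right) = \left(-156\right) 11 = -1716$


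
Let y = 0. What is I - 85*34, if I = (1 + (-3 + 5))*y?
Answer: -2890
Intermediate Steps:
I = 0 (I = (1 + (-3 + 5))*0 = (1 + 2)*0 = 3*0 = 0)
I - 85*34 = 0 - 85*34 = 0 - 2890 = -2890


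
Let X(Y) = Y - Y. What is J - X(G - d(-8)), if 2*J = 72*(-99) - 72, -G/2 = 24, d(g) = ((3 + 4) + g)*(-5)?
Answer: -3600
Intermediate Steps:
d(g) = -35 - 5*g (d(g) = (7 + g)*(-5) = -35 - 5*g)
G = -48 (G = -2*24 = -48)
X(Y) = 0
J = -3600 (J = (72*(-99) - 72)/2 = (-7128 - 72)/2 = (1/2)*(-7200) = -3600)
J - X(G - d(-8)) = -3600 - 1*0 = -3600 + 0 = -3600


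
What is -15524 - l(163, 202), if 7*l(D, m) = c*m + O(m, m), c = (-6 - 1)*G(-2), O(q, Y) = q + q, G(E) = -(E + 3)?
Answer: -110486/7 ≈ -15784.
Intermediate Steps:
G(E) = -3 - E (G(E) = -(3 + E) = -3 - E)
O(q, Y) = 2*q
c = 7 (c = (-6 - 1)*(-3 - 1*(-2)) = -7*(-3 + 2) = -7*(-1) = 7)
l(D, m) = 9*m/7 (l(D, m) = (7*m + 2*m)/7 = (9*m)/7 = 9*m/7)
-15524 - l(163, 202) = -15524 - 9*202/7 = -15524 - 1*1818/7 = -15524 - 1818/7 = -110486/7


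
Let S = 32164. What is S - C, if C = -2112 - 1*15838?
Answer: 50114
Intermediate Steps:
C = -17950 (C = -2112 - 15838 = -17950)
S - C = 32164 - 1*(-17950) = 32164 + 17950 = 50114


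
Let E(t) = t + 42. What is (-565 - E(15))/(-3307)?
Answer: 622/3307 ≈ 0.18809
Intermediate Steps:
E(t) = 42 + t
(-565 - E(15))/(-3307) = (-565 - (42 + 15))/(-3307) = (-565 - 1*57)*(-1/3307) = (-565 - 57)*(-1/3307) = -622*(-1/3307) = 622/3307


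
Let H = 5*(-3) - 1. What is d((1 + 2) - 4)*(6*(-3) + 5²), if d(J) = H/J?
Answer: 112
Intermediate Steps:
H = -16 (H = -15 - 1 = -16)
d(J) = -16/J
d((1 + 2) - 4)*(6*(-3) + 5²) = (-16/((1 + 2) - 4))*(6*(-3) + 5²) = (-16/(3 - 4))*(-18 + 25) = -16/(-1)*7 = -16*(-1)*7 = 16*7 = 112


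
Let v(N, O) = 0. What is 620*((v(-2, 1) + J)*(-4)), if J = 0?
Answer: 0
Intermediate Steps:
620*((v(-2, 1) + J)*(-4)) = 620*((0 + 0)*(-4)) = 620*(0*(-4)) = 620*0 = 0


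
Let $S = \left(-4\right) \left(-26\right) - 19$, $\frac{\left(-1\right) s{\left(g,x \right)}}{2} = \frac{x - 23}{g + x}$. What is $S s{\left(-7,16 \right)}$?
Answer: $\frac{1190}{9} \approx 132.22$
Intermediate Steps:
$s{\left(g,x \right)} = - \frac{2 \left(-23 + x\right)}{g + x}$ ($s{\left(g,x \right)} = - 2 \frac{x - 23}{g + x} = - 2 \frac{-23 + x}{g + x} = - \frac{2 \left(-23 + x\right)}{g + x}$)
$S = 85$ ($S = 104 - 19 = 85$)
$S s{\left(-7,16 \right)} = 85 \frac{2 \left(23 - 16\right)}{-7 + 16} = 85 \frac{2 \left(23 - 16\right)}{9} = 85 \cdot 2 \cdot \frac{1}{9} \cdot 7 = 85 \cdot \frac{14}{9} = \frac{1190}{9}$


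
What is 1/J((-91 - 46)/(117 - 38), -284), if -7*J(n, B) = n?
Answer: 553/137 ≈ 4.0365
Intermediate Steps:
J(n, B) = -n/7
1/J((-91 - 46)/(117 - 38), -284) = 1/(-(-91 - 46)/(7*(117 - 38))) = 1/(-(-137)/(7*79)) = 1/(-1/7*(-137/79)) = 1/(137/553) = 553/137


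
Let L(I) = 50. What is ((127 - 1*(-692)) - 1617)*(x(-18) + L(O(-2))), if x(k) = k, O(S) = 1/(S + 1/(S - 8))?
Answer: -25536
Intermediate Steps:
O(S) = 1/(S + 1/(-8 + S))
((127 - 1*(-692)) - 1617)*(x(-18) + L(O(-2))) = ((127 - 1*(-692)) - 1617)*(-18 + 50) = ((127 + 692) - 1617)*32 = (819 - 1617)*32 = -798*32 = -25536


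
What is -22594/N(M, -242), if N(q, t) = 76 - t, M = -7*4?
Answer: -11297/159 ≈ -71.050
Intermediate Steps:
M = -28
-22594/N(M, -242) = -22594/(76 - 1*(-242)) = -22594/(76 + 242) = -22594/318 = -22594*1/318 = -11297/159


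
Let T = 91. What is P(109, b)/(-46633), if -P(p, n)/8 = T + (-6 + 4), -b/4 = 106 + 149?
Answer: 712/46633 ≈ 0.015268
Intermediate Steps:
b = -1020 (b = -4*(106 + 149) = -4*255 = -1020)
P(p, n) = -712 (P(p, n) = -8*(91 + (-6 + 4)) = -8*(91 - 2) = -8*89 = -712)
P(109, b)/(-46633) = -712/(-46633) = -712*(-1/46633) = 712/46633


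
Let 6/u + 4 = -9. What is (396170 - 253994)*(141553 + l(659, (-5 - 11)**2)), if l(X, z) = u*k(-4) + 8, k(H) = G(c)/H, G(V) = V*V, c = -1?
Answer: 261645710832/13 ≈ 2.0127e+10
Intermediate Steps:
G(V) = V**2
u = -6/13 (u = 6/(-4 - 9) = 6/(-13) = 6*(-1/13) = -6/13 ≈ -0.46154)
k(H) = 1/H (k(H) = (-1)**2/H = 1/H)
l(X, z) = 211/26 (l(X, z) = -6/13/(-4) + 8 = -6/13*(-1/4) + 8 = 3/26 + 8 = 211/26)
(396170 - 253994)*(141553 + l(659, (-5 - 11)**2)) = (396170 - 253994)*(141553 + 211/26) = 142176*(3680589/26) = 261645710832/13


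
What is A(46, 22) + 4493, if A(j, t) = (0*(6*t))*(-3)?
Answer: 4493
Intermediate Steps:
A(j, t) = 0 (A(j, t) = 0*(-3) = 0)
A(46, 22) + 4493 = 0 + 4493 = 4493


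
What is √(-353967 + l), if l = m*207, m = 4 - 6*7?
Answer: I*√361833 ≈ 601.53*I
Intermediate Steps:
m = -38 (m = 4 - 42 = -38)
l = -7866 (l = -38*207 = -7866)
√(-353967 + l) = √(-353967 - 7866) = √(-361833) = I*√361833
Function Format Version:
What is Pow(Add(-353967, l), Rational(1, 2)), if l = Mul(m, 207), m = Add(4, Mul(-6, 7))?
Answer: Mul(I, Pow(361833, Rational(1, 2))) ≈ Mul(601.53, I)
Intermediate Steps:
m = -38 (m = Add(4, -42) = -38)
l = -7866 (l = Mul(-38, 207) = -7866)
Pow(Add(-353967, l), Rational(1, 2)) = Pow(Add(-353967, -7866), Rational(1, 2)) = Pow(-361833, Rational(1, 2)) = Mul(I, Pow(361833, Rational(1, 2)))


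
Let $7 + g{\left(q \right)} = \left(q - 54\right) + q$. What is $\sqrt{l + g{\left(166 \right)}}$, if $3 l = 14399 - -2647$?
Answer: $\sqrt{5953} \approx 77.156$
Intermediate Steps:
$g{\left(q \right)} = -61 + 2 q$ ($g{\left(q \right)} = -7 + \left(\left(q - 54\right) + q\right) = -7 + \left(\left(-54 + q\right) + q\right) = -7 + \left(-54 + 2 q\right) = -61 + 2 q$)
$l = 5682$ ($l = \frac{14399 - -2647}{3} = \frac{14399 + 2647}{3} = \frac{1}{3} \cdot 17046 = 5682$)
$\sqrt{l + g{\left(166 \right)}} = \sqrt{5682 + \left(-61 + 2 \cdot 166\right)} = \sqrt{5682 + \left(-61 + 332\right)} = \sqrt{5682 + 271} = \sqrt{5953}$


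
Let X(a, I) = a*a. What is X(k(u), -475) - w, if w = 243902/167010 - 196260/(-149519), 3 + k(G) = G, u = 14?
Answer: 1476132992626/12485584095 ≈ 118.23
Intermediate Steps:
k(G) = -3 + G
X(a, I) = a²
w = 34622682869/12485584095 (w = 243902*(1/167010) - 196260*(-1/149519) = 121951/83505 + 196260/149519 = 34622682869/12485584095 ≈ 2.7730)
X(k(u), -475) - w = (-3 + 14)² - 1*34622682869/12485584095 = 11² - 34622682869/12485584095 = 121 - 34622682869/12485584095 = 1476132992626/12485584095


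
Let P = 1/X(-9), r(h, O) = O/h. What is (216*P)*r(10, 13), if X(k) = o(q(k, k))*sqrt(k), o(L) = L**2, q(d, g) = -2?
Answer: -117*I/5 ≈ -23.4*I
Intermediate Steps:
X(k) = 4*sqrt(k) (X(k) = (-2)**2*sqrt(k) = 4*sqrt(k))
P = -I/12 (P = 1/(4*sqrt(-9)) = 1/(4*(3*I)) = 1/(12*I) = -I/12 ≈ -0.083333*I)
(216*P)*r(10, 13) = (216*(-I/12))*(13/10) = (-18*I)*(13*(1/10)) = -18*I*(13/10) = -117*I/5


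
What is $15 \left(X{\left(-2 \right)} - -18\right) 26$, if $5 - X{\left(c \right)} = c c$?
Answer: $7410$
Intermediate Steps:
$X{\left(c \right)} = 5 - c^{2}$ ($X{\left(c \right)} = 5 - c c = 5 - c^{2}$)
$15 \left(X{\left(-2 \right)} - -18\right) 26 = 15 \left(\left(5 - \left(-2\right)^{2}\right) - -18\right) 26 = 15 \left(\left(5 - 4\right) + 18\right) 26 = 15 \left(1 + 18\right) 26 = 15 \cdot 19 \cdot 26 = 285 \cdot 26 = 7410$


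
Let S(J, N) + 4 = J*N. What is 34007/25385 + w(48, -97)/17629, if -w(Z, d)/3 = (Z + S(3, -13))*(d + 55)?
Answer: 615501953/447512165 ≈ 1.3754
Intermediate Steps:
S(J, N) = -4 + J*N
w(Z, d) = -3*(-43 + Z)*(55 + d) (w(Z, d) = -3*(Z + (-4 + 3*(-13)))*(d + 55) = -3*(Z + (-4 - 39))*(55 + d) = -3*(Z - 43)*(55 + d) = -3*(-43 + Z)*(55 + d))
34007/25385 + w(48, -97)/17629 = 34007/25385 + (7095 - 165*48 + 129*(-97) - 3*48*(-97))/17629 = 34007*(1/25385) + (7095 - 7920 - 12513 + 13968)*(1/17629) = 34007/25385 + 630*(1/17629) = 34007/25385 + 630/17629 = 615501953/447512165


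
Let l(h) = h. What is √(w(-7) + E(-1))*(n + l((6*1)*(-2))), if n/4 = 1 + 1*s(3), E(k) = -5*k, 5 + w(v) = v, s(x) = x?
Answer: 4*I*√7 ≈ 10.583*I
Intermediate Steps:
w(v) = -5 + v
n = 16 (n = 4*(1 + 1*3) = 4*(1 + 3) = 4*4 = 16)
√(w(-7) + E(-1))*(n + l((6*1)*(-2))) = √((-5 - 7) - 5*(-1))*(16 + (6*1)*(-2)) = √(-12 + 5)*(16 + 6*(-2)) = √(-7)*(16 - 12) = (I*√7)*4 = 4*I*√7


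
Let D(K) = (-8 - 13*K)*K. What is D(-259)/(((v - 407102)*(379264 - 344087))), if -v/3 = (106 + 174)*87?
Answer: 869981/16891362214 ≈ 5.1504e-5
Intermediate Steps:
v = -73080 (v = -3*(106 + 174)*87 = -840*87 = -3*24360 = -73080)
D(K) = K*(-8 - 13*K)
D(-259)/(((v - 407102)*(379264 - 344087))) = (-1*(-259)*(8 + 13*(-259)))/(((-73080 - 407102)*(379264 - 344087))) = (-1*(-259)*(8 - 3367))/((-480182*35177)) = -1*(-259)*(-3359)/(-16891362214) = -869981*(-1/16891362214) = 869981/16891362214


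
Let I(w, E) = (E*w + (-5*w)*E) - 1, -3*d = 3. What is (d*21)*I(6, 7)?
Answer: 3549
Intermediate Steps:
d = -1 (d = -1/3*3 = -1)
I(w, E) = -1 - 4*E*w (I(w, E) = (E*w - 5*E*w) - 1 = -4*E*w - 1 = -1 - 4*E*w)
(d*21)*I(6, 7) = (-1*21)*(-1 - 4*7*6) = -21*(-1 - 168) = -21*(-169) = 3549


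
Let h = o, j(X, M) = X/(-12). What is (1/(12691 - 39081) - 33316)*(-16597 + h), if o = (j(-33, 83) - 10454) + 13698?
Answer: 46950652678641/105560 ≈ 4.4478e+8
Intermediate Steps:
j(X, M) = -X/12 (j(X, M) = X*(-1/12) = -X/12)
o = 12987/4 (o = (-1/12*(-33) - 10454) + 13698 = (11/4 - 10454) + 13698 = -41805/4 + 13698 = 12987/4 ≈ 3246.8)
h = 12987/4 ≈ 3246.8
(1/(12691 - 39081) - 33316)*(-16597 + h) = (1/(12691 - 39081) - 33316)*(-16597 + 12987/4) = (1/(-26390) - 33316)*(-53401/4) = (-1/26390 - 33316)*(-53401/4) = -879209241/26390*(-53401/4) = 46950652678641/105560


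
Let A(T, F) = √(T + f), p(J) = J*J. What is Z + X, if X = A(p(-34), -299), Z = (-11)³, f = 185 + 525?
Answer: -1331 + √1866 ≈ -1287.8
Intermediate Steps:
f = 710
p(J) = J²
Z = -1331
A(T, F) = √(710 + T) (A(T, F) = √(T + 710) = √(710 + T))
X = √1866 (X = √(710 + (-34)²) = √(710 + 1156) = √1866 ≈ 43.197)
Z + X = -1331 + √1866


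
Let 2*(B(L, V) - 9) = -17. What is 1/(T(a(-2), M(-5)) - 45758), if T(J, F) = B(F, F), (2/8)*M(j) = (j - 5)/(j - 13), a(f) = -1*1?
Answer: -2/91515 ≈ -2.1854e-5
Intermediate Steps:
B(L, V) = ½ (B(L, V) = 9 + (½)*(-17) = 9 - 17/2 = ½)
a(f) = -1
M(j) = 4*(-5 + j)/(-13 + j) (M(j) = 4*((j - 5)/(j - 13)) = 4*((-5 + j)/(-13 + j)) = 4*(-5 + j)/(-13 + j))
T(J, F) = ½
1/(T(a(-2), M(-5)) - 45758) = 1/(½ - 45758) = 1/(-91515/2) = -2/91515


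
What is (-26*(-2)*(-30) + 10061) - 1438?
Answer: 7063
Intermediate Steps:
(-26*(-2)*(-30) + 10061) - 1438 = (52*(-30) + 10061) - 1438 = (-1560 + 10061) - 1438 = 8501 - 1438 = 7063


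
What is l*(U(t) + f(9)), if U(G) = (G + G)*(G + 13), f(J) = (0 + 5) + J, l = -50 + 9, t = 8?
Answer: -14350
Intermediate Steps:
l = -41
f(J) = 5 + J
U(G) = 2*G*(13 + G) (U(G) = (2*G)*(13 + G) = 2*G*(13 + G))
l*(U(t) + f(9)) = -41*(2*8*(13 + 8) + (5 + 9)) = -41*(2*8*21 + 14) = -41*(336 + 14) = -41*350 = -14350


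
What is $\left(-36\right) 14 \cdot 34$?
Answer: $-17136$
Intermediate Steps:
$\left(-36\right) 14 \cdot 34 = \left(-504\right) 34 = -17136$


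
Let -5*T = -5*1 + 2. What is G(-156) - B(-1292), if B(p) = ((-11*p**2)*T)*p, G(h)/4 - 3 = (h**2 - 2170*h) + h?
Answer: -71163485844/5 ≈ -1.4233e+10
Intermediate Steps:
T = 3/5 (T = -(-5*1 + 2)/5 = -(-5 + 2)/5 = -1/5*(-3) = 3/5 ≈ 0.60000)
G(h) = 12 - 8676*h + 4*h**2 (G(h) = 12 + 4*((h**2 - 2170*h) + h) = 12 + 4*(h**2 - 2169*h) = 12 + (-8676*h + 4*h**2) = 12 - 8676*h + 4*h**2)
B(p) = -33*p**3/5 (B(p) = (-11*p**2*(3/5))*p = (-33*p**2/5)*p = -33*p**3/5)
G(-156) - B(-1292) = (12 - 8676*(-156) + 4*(-156)**2) - (-33)*(-1292)**3/5 = (12 + 1353456 + 4*24336) - (-33)*(-2156689088)/5 = (12 + 1353456 + 97344) - 1*71170739904/5 = 1450812 - 71170739904/5 = -71163485844/5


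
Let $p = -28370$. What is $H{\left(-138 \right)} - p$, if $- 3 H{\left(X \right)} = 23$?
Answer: $\frac{85087}{3} \approx 28362.0$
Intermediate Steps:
$H{\left(X \right)} = - \frac{23}{3}$ ($H{\left(X \right)} = \left(- \frac{1}{3}\right) 23 = - \frac{23}{3}$)
$H{\left(-138 \right)} - p = - \frac{23}{3} - -28370 = - \frac{23}{3} + 28370 = \frac{85087}{3}$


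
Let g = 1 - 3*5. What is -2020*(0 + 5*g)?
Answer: 141400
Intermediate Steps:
g = -14 (g = 1 - 15 = -14)
-2020*(0 + 5*g) = -2020*(0 + 5*(-14)) = -2020*(0 - 70) = -2020*(-70) = -20*(-7070) = 141400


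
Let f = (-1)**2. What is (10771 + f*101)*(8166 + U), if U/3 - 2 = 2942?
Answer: 184802256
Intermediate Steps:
U = 8832 (U = 6 + 3*2942 = 6 + 8826 = 8832)
f = 1
(10771 + f*101)*(8166 + U) = (10771 + 1*101)*(8166 + 8832) = (10771 + 101)*16998 = 10872*16998 = 184802256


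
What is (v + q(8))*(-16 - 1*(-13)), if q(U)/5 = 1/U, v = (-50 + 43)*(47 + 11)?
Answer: 9729/8 ≈ 1216.1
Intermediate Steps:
v = -406 (v = -7*58 = -406)
q(U) = 5/U
(v + q(8))*(-16 - 1*(-13)) = (-406 + 5/8)*(-16 - 1*(-13)) = (-406 + 5*(⅛))*(-16 + 13) = (-406 + 5/8)*(-3) = -3243/8*(-3) = 9729/8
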